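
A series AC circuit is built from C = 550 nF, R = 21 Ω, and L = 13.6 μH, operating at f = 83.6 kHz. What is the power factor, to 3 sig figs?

ω = 2πf = 525300 rad/s
X_L = ωL = 7.14 Ω
X_C = 1/(ωC) = 3.46 Ω
Net reactance X = X_L − X_C = 3.68 Ω
Z = 21.0 + j3.68 Ω
|Z| = √(21.0² + 3.68²) = 21.3 Ω
∠Z = arctan(3.68/21.0) = 9.95°
cos φ = cos(9.95°) = 0.985

0.985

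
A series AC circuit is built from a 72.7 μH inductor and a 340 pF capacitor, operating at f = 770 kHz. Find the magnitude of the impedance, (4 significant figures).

256.2 Ω

ω = 2πf = 4.838e+06 rad/s
X_L = ωL = 351.7 Ω
X_C = 1/(ωC) = 607.9 Ω
Net reactance X = X_L − X_C = -256.2 Ω
Z = − j256.2 Ω
|Z| = √(0² + 256.2²) = 256.2 Ω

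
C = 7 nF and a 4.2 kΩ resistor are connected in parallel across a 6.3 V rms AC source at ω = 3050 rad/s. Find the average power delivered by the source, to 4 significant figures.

X_C = 1/(ωC) = 46840 Ω
Parallel: admittances add. Y = 1/R + jωC
Y = (0.0002381 + j2.135e-05) S
|Y| = 0.0002391 S → |Z| = 1/|Y| = 4183 Ω, ∠Z = −∠Y = -5.124°
I = V/|Z| = 1.506 mA
P = VI cos φ = 6.3 × 0.001506 × cos(-5.124°) = 9.450 mW

9.450 mW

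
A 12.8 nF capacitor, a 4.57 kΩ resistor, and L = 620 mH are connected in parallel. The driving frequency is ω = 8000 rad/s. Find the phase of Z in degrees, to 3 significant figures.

24.4°

X_L = ωL = 4960 Ω
X_C = 1/(ωC) = 9770 Ω
Parallel: admittances add. Y = 1/R + 1/(jωL) + jωC
Y = (0.000219 − j9.92e-05) S
|Y| = 0.000240 S → |Z| = 1/|Y| = 4160 Ω, ∠Z = −∠Y = 24.4°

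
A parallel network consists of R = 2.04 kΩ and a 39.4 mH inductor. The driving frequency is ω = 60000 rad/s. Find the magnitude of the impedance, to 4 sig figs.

X_L = ωL = 2364 Ω
Parallel: admittances add. Y = 1/R + 1/(jωL)
Y = (0.0004902 − j0.0004230) S
|Y| = 0.0006475 S → |Z| = 1/|Y| = 1544 Ω, ∠Z = −∠Y = 40.79°

1544 Ω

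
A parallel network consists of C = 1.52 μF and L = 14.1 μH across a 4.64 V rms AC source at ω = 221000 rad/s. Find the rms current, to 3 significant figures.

X_L = ωL = 3.12 Ω
X_C = 1/(ωC) = 2.98 Ω
Parallel: admittances add. Y = 1/(jωL) + jωC
Y = (0 + j0.0150) S
|Y| = 0.0150 S → |Z| = 1/|Y| = 66.6 Ω, ∠Z = −∠Y = -90.0°
I = V/|Z| = 4.64/66.6 = 69.6 mA

69.6 mA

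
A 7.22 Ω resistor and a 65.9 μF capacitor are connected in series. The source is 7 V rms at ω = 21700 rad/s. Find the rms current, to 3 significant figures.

965 mA

X_C = 1/(ωC) = 0.699 Ω
Z = 7.22 − j0.699 Ω
|Z| = √(7.22² + 0.699²) = 7.25 Ω
I = V/|Z| = 7/7.25 = 965 mA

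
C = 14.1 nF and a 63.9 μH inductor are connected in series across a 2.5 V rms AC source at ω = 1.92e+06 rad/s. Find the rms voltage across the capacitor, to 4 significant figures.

1.077 V

X_L = ωL = 122.7 Ω
X_C = 1/(ωC) = 36.94 Ω
Net reactance X = X_L − X_C = 85.75 Ω
Z = j85.75 Ω
|Z| = √(0² + 85.75²) = 85.75 Ω
I = V/|Z| = 29.15 mA
V_C = I·|Z_C| = 0.02915 × 36.94 = 1.077 V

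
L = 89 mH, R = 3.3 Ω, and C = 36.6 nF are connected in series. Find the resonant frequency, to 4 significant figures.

ω₀ = 1/√(LC) = 1/√(0.089 × 3.66e-08) = 17520 rad/s
f₀ = ω₀/(2π) = 2.789 kHz

2.789 kHz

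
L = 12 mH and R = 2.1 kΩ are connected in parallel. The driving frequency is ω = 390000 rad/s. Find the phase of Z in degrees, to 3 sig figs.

X_L = ωL = 4680 Ω
Parallel: admittances add. Y = 1/R + 1/(jωL)
Y = (0.000476 − j0.000214) S
|Y| = 0.000522 S → |Z| = 1/|Y| = 1920 Ω, ∠Z = −∠Y = 24.2°

24.2°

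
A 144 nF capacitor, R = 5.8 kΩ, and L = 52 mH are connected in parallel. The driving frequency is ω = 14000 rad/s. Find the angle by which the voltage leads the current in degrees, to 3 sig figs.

X_L = ωL = 728 Ω
X_C = 1/(ωC) = 496 Ω
Parallel: admittances add. Y = 1/R + 1/(jωL) + jωC
Y = (0.000172 + j0.000642) S
|Y| = 0.000665 S → |Z| = 1/|Y| = 1500 Ω, ∠Z = −∠Y = -75.0°

-75.0°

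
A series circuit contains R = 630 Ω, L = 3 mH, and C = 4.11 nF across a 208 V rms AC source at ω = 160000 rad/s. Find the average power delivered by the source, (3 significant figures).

X_L = ωL = 480 Ω
X_C = 1/(ωC) = 1520 Ω
Net reactance X = X_L − X_C = -1040 Ω
Z = 630 − j1040 Ω
|Z| = √(630² + 1040²) = 1220 Ω
∠Z = arctan(-1040/630) = -58.8°
I = V/|Z| = 171 mA
P = VI cos φ = 208 × 0.171 × cos(-58.8°) = 18.4 W

18.4 W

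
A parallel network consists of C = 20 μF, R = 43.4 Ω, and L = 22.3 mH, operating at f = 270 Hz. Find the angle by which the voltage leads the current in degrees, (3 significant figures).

-18.0°

ω = 2πf = 1696 rad/s
X_L = ωL = 37.8 Ω
X_C = 1/(ωC) = 29.5 Ω
Parallel: admittances add. Y = 1/R + 1/(jωL) + jωC
Y = (0.0230 + j0.00750) S
|Y| = 0.0242 S → |Z| = 1/|Y| = 41.3 Ω, ∠Z = −∠Y = -18.0°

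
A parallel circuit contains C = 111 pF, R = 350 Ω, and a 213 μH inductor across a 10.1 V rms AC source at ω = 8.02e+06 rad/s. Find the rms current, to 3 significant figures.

29.0 mA

X_L = ωL = 1710 Ω
X_C = 1/(ωC) = 1120 Ω
Parallel: admittances add. Y = 1/R + 1/(jωL) + jωC
Y = (0.00286 + j0.000305) S
|Y| = 0.00287 S → |Z| = 1/|Y| = 348 Ω, ∠Z = −∠Y = -6.09°
I = V/|Z| = 10.1/348 = 29.0 mA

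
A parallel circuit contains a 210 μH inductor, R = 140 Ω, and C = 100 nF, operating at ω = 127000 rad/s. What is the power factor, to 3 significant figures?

X_L = ωL = 26.7 Ω
X_C = 1/(ωC) = 78.7 Ω
Parallel: admittances add. Y = 1/R + 1/(jωL) + jωC
Y = (0.00714 − j0.0248) S
|Y| = 0.0258 S → |Z| = 1/|Y| = 38.8 Ω, ∠Z = −∠Y = 73.9°
cos φ = cos(73.9°) = 0.277

0.277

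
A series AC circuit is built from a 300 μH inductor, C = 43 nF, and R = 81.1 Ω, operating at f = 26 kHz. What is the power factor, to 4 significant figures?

0.6558

ω = 2πf = 163400 rad/s
X_L = ωL = 49.01 Ω
X_C = 1/(ωC) = 142.4 Ω
Net reactance X = X_L − X_C = -93.35 Ω
Z = 81.10 − j93.35 Ω
|Z| = √(81.10² + 93.35²) = 123.7 Ω
∠Z = arctan(-93.35/81.10) = -49.02°
cos φ = cos(-49.02°) = 0.6558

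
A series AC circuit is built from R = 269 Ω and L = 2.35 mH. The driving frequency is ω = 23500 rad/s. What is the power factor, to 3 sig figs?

0.980

X_L = ωL = 55.2 Ω
Z = 269 + j55.2 Ω
|Z| = √(269² + 55.2²) = 275 Ω
∠Z = arctan(55.2/269) = 11.6°
cos φ = cos(11.6°) = 0.980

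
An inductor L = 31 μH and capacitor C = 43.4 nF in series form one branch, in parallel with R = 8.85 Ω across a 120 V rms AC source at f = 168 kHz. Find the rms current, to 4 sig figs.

17.47 A

ω = 2πf = 1.056e+06 rad/s
X_L = ωL = 32.72 Ω
X_C = 1/(ωC) = 21.83 Ω
Branch 1: Z₁ = R = 8.850 Ω
Branch 2 (series LC): Z₂ = j(X_L − X_C) = j10.89 Ω
Parallel: Z = Z₁Z₂/(Z₁+Z₂), |Z| = 6.869 Ω, ∠Z = 39.09°
I = V/|Z| = 120/6.869 = 17.47 A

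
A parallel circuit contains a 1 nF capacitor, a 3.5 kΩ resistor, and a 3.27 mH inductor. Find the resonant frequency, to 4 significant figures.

ω₀ = 1/√(LC) = 1/√(0.00327 × 1e-09) = 553000 rad/s
f₀ = ω₀/(2π) = 88.01 kHz

88.01 kHz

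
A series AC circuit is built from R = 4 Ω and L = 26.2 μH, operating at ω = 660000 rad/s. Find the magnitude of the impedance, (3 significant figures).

X_L = ωL = 17.3 Ω
Z = 4.00 + j17.3 Ω
|Z| = √(4.00² + 17.3²) = 17.7 Ω

17.7 Ω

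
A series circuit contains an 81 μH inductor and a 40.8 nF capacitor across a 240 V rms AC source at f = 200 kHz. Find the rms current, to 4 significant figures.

2.917 A

ω = 2πf = 1.257e+06 rad/s
X_L = ωL = 101.8 Ω
X_C = 1/(ωC) = 19.50 Ω
Net reactance X = X_L − X_C = 82.28 Ω
Z = j82.28 Ω
|Z| = √(0² + 82.28²) = 82.28 Ω
I = V/|Z| = 240/82.28 = 2.917 A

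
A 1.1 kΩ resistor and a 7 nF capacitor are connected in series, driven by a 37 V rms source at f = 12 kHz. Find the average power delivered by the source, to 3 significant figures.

ω = 2πf = 75400 rad/s
X_C = 1/(ωC) = 1890 Ω
Z = 1100 − j1890 Ω
|Z| = √(1100² + 1890²) = 2190 Ω
∠Z = arctan(-1890/1100) = -59.9°
I = V/|Z| = 16.9 mA
P = VI cos φ = 37 × 0.0169 × cos(-59.9°) = 314 mW

314 mW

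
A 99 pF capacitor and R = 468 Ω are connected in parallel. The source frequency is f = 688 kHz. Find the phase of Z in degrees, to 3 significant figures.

ω = 2πf = 4.323e+06 rad/s
X_C = 1/(ωC) = 2340 Ω
Parallel: admittances add. Y = 1/R + jωC
Y = (0.00214 + j0.000428) S
|Y| = 0.00218 S → |Z| = 1/|Y| = 459 Ω, ∠Z = −∠Y = -11.3°

-11.3°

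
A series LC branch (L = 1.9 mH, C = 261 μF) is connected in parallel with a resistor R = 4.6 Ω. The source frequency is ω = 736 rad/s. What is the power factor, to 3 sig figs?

X_L = ωL = 1.40 Ω
X_C = 1/(ωC) = 5.21 Ω
Branch 1: Z₁ = R = 4.60 Ω
Branch 2 (series LC): Z₂ = j(X_L − X_C) = −j3.81 Ω
Parallel: Z = Z₁Z₂/(Z₁+Z₂), |Z| = 2.93 Ω, ∠Z = -50.4°
cos φ = cos(-50.4°) = 0.638

0.638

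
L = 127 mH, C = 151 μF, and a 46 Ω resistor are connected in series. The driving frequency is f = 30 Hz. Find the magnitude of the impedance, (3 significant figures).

ω = 2πf = 188.5 rad/s
X_L = ωL = 23.9 Ω
X_C = 1/(ωC) = 35.1 Ω
Net reactance X = X_L − X_C = -11.2 Ω
Z = 46.0 − j11.2 Ω
|Z| = √(46.0² + 11.2²) = 47.3 Ω

47.3 Ω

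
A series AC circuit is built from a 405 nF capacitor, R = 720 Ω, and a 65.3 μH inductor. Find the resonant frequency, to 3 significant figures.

30.9 kHz

ω₀ = 1/√(LC) = 1/√(6.53e-05 × 4.05e-07) = 194500 rad/s
f₀ = ω₀/(2π) = 30.9 kHz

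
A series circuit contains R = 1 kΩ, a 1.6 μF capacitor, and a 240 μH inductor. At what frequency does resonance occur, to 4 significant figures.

ω₀ = 1/√(LC) = 1/√(0.00024 × 1.6e-06) = 51030 rad/s
f₀ = ω₀/(2π) = 8.122 kHz

8.122 kHz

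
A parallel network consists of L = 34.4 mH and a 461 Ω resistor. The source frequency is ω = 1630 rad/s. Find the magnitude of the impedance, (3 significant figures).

X_L = ωL = 56.1 Ω
Parallel: admittances add. Y = 1/R + 1/(jωL)
Y = (0.00217 − j0.0178) S
|Y| = 0.0180 S → |Z| = 1/|Y| = 55.7 Ω, ∠Z = −∠Y = 83.1°

55.7 Ω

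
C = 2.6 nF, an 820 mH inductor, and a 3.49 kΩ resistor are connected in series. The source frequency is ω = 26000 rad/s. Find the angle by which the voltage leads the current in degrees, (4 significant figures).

61.87°

X_L = ωL = 21320 Ω
X_C = 1/(ωC) = 14790 Ω
Net reactance X = X_L − X_C = 6527 Ω
Z = 3490 + j6527 Ω
|Z| = √(3490² + 6527²) = 7402 Ω
∠Z = arctan(6527/3490) = 61.87°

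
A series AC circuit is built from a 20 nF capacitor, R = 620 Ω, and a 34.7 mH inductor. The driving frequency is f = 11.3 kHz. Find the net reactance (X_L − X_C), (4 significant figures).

ω = 2πf = 71000 rad/s
X_L = ωL = 2464 Ω
X_C = 1/(ωC) = 704.2 Ω
X = 2464 − 704.2 = 1759 Ω

1759 Ω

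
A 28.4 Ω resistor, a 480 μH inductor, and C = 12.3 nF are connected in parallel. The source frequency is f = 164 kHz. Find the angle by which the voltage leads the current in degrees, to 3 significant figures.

ω = 2πf = 1.03e+06 rad/s
X_L = ωL = 495 Ω
X_C = 1/(ωC) = 78.9 Ω
Parallel: admittances add. Y = 1/R + 1/(jωL) + jωC
Y = (0.0352 + j0.0107) S
|Y| = 0.0368 S → |Z| = 1/|Y| = 27.2 Ω, ∠Z = −∠Y = -16.8°

-16.8°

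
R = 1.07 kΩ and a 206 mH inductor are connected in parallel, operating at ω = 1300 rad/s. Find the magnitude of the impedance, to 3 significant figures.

260 Ω

X_L = ωL = 268 Ω
Parallel: admittances add. Y = 1/R + 1/(jωL)
Y = (0.000935 − j0.00373) S
|Y| = 0.00385 S → |Z| = 1/|Y| = 260 Ω, ∠Z = −∠Y = 75.9°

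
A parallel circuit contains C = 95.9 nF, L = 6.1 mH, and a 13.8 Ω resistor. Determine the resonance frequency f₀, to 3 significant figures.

6.58 kHz

ω₀ = 1/√(LC) = 1/√(0.0061 × 9.59e-08) = 41350 rad/s
f₀ = ω₀/(2π) = 6.58 kHz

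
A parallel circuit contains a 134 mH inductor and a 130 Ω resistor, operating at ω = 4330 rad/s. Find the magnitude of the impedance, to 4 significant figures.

X_L = ωL = 580.2 Ω
Parallel: admittances add. Y = 1/R + 1/(jωL)
Y = (0.007692 − j0.001723) S
|Y| = 0.007883 S → |Z| = 1/|Y| = 126.9 Ω, ∠Z = −∠Y = 12.63°

126.9 Ω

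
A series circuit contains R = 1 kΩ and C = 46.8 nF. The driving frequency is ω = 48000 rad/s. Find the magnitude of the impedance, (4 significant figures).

X_C = 1/(ωC) = 445.2 Ω
Z = 1000 − j445.2 Ω
|Z| = √(1000² + 445.2²) = 1095 Ω

1095 Ω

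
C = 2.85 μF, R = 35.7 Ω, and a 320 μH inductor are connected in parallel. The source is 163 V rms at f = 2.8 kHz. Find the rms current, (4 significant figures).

ω = 2πf = 17590 rad/s
X_L = ωL = 5.630 Ω
X_C = 1/(ωC) = 19.94 Ω
Parallel: admittances add. Y = 1/R + 1/(jωL) + jωC
Y = (0.02801 − j0.1275) S
|Y| = 0.1305 S → |Z| = 1/|Y| = 7.661 Ω, ∠Z = −∠Y = 77.61°
I = V/|Z| = 163/7.661 = 21.28 A

21.28 A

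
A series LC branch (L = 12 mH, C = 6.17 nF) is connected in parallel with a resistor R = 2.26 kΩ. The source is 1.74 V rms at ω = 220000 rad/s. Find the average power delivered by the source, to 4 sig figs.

X_L = ωL = 2640 Ω
X_C = 1/(ωC) = 736.7 Ω
Branch 1: Z₁ = R = 2260 Ω
Branch 2 (series LC): Z₂ = j(X_L − X_C) = j1903 Ω
Parallel: Z = Z₁Z₂/(Z₁+Z₂), |Z| = 1456 Ω, ∠Z = 49.90°
I = V/|Z| = 1.195 mA
P = VI cos φ = 1.74 × 0.001195 × cos(49.90°) = 1.340 mW

1.340 mW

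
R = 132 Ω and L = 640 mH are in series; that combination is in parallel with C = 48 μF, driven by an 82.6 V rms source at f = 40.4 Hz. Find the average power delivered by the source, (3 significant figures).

20.6 W

ω = 2πf = 253.8 rad/s
X_L = ωL = 162 Ω
X_C = 1/(ωC) = 82.1 Ω
Branch 1 (R+jX_L): Z₁ = 132 + j162 Ω, |Z₁| = 209 Ω
Branch 2 (−jX_C): Z₂ = −j82.1 Ω
Parallel: Z = Z₁Z₂/(Z₁+Z₂), |Z| = 111 Ω, ∠Z = -70.4°
I = V/|Z| = 743 mA
P = VI cos φ = 82.6 × 0.743 × cos(-70.4°) = 20.6 W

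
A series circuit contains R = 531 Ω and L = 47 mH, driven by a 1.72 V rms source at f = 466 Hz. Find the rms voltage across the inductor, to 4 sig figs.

ω = 2πf = 2928 rad/s
X_L = ωL = 137.6 Ω
Z = 531.0 + j137.6 Ω
|Z| = √(531.0² + 137.6²) = 548.5 Ω
I = V/|Z| = 3.136 mA
V_L = I·|Z_L| = 0.003136 × 137.6 = 0.4315 V

0.4315 V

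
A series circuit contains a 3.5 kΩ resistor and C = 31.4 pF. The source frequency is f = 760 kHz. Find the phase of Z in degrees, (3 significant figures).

-62.3°

ω = 2πf = 4.775e+06 rad/s
X_C = 1/(ωC) = 6670 Ω
Z = 3500 − j6670 Ω
|Z| = √(3500² + 6670²) = 7530 Ω
∠Z = arctan(-6670/3500) = -62.3°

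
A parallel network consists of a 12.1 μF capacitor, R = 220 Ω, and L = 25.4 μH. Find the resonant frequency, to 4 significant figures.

ω₀ = 1/√(LC) = 1/√(2.54e-05 × 1.21e-05) = 57040 rad/s
f₀ = ω₀/(2π) = 9.078 kHz

9.078 kHz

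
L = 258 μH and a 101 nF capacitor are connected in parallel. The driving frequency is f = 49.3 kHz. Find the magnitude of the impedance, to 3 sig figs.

53.3 Ω

ω = 2πf = 309800 rad/s
X_L = ωL = 79.9 Ω
X_C = 1/(ωC) = 32.0 Ω
Parallel: admittances add. Y = 1/(jωL) + jωC
Y = (0 + j0.0188) S
|Y| = 0.0188 S → |Z| = 1/|Y| = 53.3 Ω, ∠Z = −∠Y = -90.0°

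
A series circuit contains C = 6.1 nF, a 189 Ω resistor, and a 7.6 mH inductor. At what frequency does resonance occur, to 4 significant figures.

ω₀ = 1/√(LC) = 1/√(0.0076 × 6.1e-09) = 146900 rad/s
f₀ = ω₀/(2π) = 23.37 kHz

23.37 kHz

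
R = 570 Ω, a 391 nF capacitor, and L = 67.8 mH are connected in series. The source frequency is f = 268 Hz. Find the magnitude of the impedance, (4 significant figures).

1516 Ω

ω = 2πf = 1684 rad/s
X_L = ωL = 114.2 Ω
X_C = 1/(ωC) = 1519 Ω
Net reactance X = X_L − X_C = -1405 Ω
Z = 570.0 − j1405 Ω
|Z| = √(570.0² + 1405²) = 1516 Ω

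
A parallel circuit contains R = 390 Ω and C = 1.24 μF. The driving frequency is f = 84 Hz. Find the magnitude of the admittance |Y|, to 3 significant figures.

2.65 mS

ω = 2πf = 527.8 rad/s
X_C = 1/(ωC) = 1530 Ω
Parallel: admittances add. Y = 1/R + jωC
Y = (0.00256 + j0.000654) S
|Y| = 0.00265 S → |Z| = 1/|Y| = 378 Ω, ∠Z = −∠Y = -14.3°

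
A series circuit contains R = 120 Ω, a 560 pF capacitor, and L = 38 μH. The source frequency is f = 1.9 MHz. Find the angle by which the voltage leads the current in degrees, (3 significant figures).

ω = 2πf = 1.194e+07 rad/s
X_L = ωL = 454 Ω
X_C = 1/(ωC) = 150 Ω
Net reactance X = X_L − X_C = 304 Ω
Z = 120 + j304 Ω
|Z| = √(120² + 304²) = 327 Ω
∠Z = arctan(304/120) = 68.5°

68.5°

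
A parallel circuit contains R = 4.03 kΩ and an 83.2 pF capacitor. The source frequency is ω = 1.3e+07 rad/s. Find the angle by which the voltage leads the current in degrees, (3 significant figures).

X_C = 1/(ωC) = 925 Ω
Parallel: admittances add. Y = 1/R + jωC
Y = (0.000248 + j0.00108) S
|Y| = 0.00111 S → |Z| = 1/|Y| = 901 Ω, ∠Z = −∠Y = -77.1°

-77.1°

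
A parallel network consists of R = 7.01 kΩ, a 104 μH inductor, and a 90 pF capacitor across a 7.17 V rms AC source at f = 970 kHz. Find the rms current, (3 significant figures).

7.45 mA

ω = 2πf = 6.095e+06 rad/s
X_L = ωL = 634 Ω
X_C = 1/(ωC) = 1820 Ω
Parallel: admittances add. Y = 1/R + 1/(jωL) + jωC
Y = (0.000143 − j0.00103) S
|Y| = 0.00104 S → |Z| = 1/|Y| = 962 Ω, ∠Z = −∠Y = 82.1°
I = V/|Z| = 7.17/962 = 7.45 mA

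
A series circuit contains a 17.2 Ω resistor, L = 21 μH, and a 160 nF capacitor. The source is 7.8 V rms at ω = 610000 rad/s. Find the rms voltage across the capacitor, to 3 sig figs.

4.60 V

X_L = ωL = 12.8 Ω
X_C = 1/(ωC) = 10.2 Ω
Net reactance X = X_L − X_C = 2.56 Ω
Z = 17.2 + j2.56 Ω
|Z| = √(17.2² + 2.56²) = 17.4 Ω
I = V/|Z| = 449 mA
V_C = I·|Z_C| = 0.449 × 10.2 = 4.60 V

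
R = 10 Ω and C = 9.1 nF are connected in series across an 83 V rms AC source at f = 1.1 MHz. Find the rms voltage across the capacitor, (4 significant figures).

70.26 V

ω = 2πf = 6.912e+06 rad/s
X_C = 1/(ωC) = 15.90 Ω
Z = 10.00 − j15.90 Ω
|Z| = √(10.00² + 15.90²) = 18.78 Ω
I = V/|Z| = 4.419 A
V_C = I·|Z_C| = 4.419 × 15.90 = 70.26 V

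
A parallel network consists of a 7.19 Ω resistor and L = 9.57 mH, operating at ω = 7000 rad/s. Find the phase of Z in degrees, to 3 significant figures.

6.13°

X_L = ωL = 67.0 Ω
Parallel: admittances add. Y = 1/R + 1/(jωL)
Y = (0.139 − j0.0149) S
|Y| = 0.140 S → |Z| = 1/|Y| = 7.15 Ω, ∠Z = −∠Y = 6.13°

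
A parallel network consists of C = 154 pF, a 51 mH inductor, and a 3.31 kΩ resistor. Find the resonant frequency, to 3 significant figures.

ω₀ = 1/√(LC) = 1/√(0.051 × 1.54e-10) = 356800 rad/s
f₀ = ω₀/(2π) = 56.8 kHz

56.8 kHz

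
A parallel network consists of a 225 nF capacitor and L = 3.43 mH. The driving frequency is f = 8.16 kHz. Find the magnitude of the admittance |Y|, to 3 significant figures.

5.85 mS

ω = 2πf = 51270 rad/s
X_L = ωL = 176 Ω
X_C = 1/(ωC) = 86.7 Ω
Parallel: admittances add. Y = 1/(jωL) + jωC
Y = (0 + j0.00585) S
|Y| = 0.00585 S → |Z| = 1/|Y| = 171 Ω, ∠Z = −∠Y = -90.0°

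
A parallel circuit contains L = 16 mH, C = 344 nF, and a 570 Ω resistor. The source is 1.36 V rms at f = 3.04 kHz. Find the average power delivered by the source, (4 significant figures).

ω = 2πf = 19100 rad/s
X_L = ωL = 305.6 Ω
X_C = 1/(ωC) = 152.2 Ω
Parallel: admittances add. Y = 1/R + 1/(jωL) + jωC
Y = (0.001754 + j0.003299) S
|Y| = 0.003736 S → |Z| = 1/|Y| = 267.7 Ω, ∠Z = −∠Y = -61.99°
I = V/|Z| = 5.081 mA
P = VI cos φ = 1.36 × 0.005081 × cos(-61.99°) = 3.245 mW

3.245 mW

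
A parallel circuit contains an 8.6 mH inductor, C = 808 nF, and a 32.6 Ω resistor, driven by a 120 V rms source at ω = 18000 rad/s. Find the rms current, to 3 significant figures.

X_L = ωL = 155 Ω
X_C = 1/(ωC) = 68.8 Ω
Parallel: admittances add. Y = 1/R + 1/(jωL) + jωC
Y = (0.0307 + j0.00808) S
|Y| = 0.0317 S → |Z| = 1/|Y| = 31.5 Ω, ∠Z = −∠Y = -14.8°
I = V/|Z| = 120/31.5 = 3.81 A

3.81 A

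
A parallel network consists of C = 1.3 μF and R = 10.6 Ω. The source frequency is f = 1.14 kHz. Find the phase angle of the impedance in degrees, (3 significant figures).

ω = 2πf = 7163 rad/s
X_C = 1/(ωC) = 107 Ω
Parallel: admittances add. Y = 1/R + jωC
Y = (0.0943 + j0.00931) S
|Y| = 0.0948 S → |Z| = 1/|Y| = 10.5 Ω, ∠Z = −∠Y = -5.64°

-5.64°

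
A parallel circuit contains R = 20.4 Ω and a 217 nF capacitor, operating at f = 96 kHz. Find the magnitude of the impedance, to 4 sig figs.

ω = 2πf = 603200 rad/s
X_C = 1/(ωC) = 7.640 Ω
Parallel: admittances add. Y = 1/R + jωC
Y = (0.04902 + j0.1309) S
|Y| = 0.1398 S → |Z| = 1/|Y| = 7.155 Ω, ∠Z = −∠Y = -69.47°

7.155 Ω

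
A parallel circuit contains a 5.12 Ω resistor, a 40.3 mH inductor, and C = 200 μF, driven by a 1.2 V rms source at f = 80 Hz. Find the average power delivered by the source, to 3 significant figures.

ω = 2πf = 502.7 rad/s
X_L = ωL = 20.3 Ω
X_C = 1/(ωC) = 9.95 Ω
Parallel: admittances add. Y = 1/R + 1/(jωL) + jωC
Y = (0.195 + j0.0512) S
|Y| = 0.202 S → |Z| = 1/|Y| = 4.95 Ω, ∠Z = −∠Y = -14.7°
I = V/|Z| = 242 mA
P = VI cos φ = 1.2 × 0.242 × cos(-14.7°) = 281 mW

281 mW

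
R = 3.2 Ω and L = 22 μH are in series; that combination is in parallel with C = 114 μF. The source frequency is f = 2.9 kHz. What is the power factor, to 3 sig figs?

ω = 2πf = 18220 rad/s
X_L = ωL = 0.401 Ω
X_C = 1/(ωC) = 0.481 Ω
Branch 1 (R+jX_L): Z₁ = 3.20 + j0.401 Ω, |Z₁| = 3.23 Ω
Branch 2 (−jX_C): Z₂ = −j0.481 Ω
Parallel: Z = Z₁Z₂/(Z₁+Z₂), |Z| = 0.485 Ω, ∠Z = -81.4°
cos φ = cos(-81.4°) = 0.149

0.149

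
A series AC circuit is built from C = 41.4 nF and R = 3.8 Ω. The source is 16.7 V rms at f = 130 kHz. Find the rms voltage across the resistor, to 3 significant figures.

2.13 V

ω = 2πf = 816800 rad/s
X_C = 1/(ωC) = 29.6 Ω
Z = 3.80 − j29.6 Ω
|Z| = √(3.80² + 29.6²) = 29.8 Ω
I = V/|Z| = 560 mA
V_R = I·|Z_R| = 0.560 × 3.80 = 2.13 V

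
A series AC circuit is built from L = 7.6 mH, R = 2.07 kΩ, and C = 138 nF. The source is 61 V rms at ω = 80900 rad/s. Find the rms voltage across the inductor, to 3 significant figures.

X_L = ωL = 615 Ω
X_C = 1/(ωC) = 89.6 Ω
Net reactance X = X_L − X_C = 525 Ω
Z = 2070 + j525 Ω
|Z| = √(2070² + 525²) = 2140 Ω
I = V/|Z| = 28.6 mA
V_L = I·|Z_L| = 0.0286 × 615 = 17.6 V

17.6 V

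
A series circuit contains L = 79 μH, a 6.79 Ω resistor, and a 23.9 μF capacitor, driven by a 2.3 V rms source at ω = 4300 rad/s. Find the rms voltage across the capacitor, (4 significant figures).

X_L = ωL = 0.3397 Ω
X_C = 1/(ωC) = 9.730 Ω
Net reactance X = X_L − X_C = -9.391 Ω
Z = 6.790 − j9.391 Ω
|Z| = √(6.790² + 9.391²) = 11.59 Ω
I = V/|Z| = 198.5 mA
V_C = I·|Z_C| = 0.1985 × 9.730 = 1.931 V

1.931 V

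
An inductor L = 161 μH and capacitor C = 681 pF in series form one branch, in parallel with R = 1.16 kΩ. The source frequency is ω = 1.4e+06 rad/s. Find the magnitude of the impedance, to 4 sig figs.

X_L = ωL = 225.4 Ω
X_C = 1/(ωC) = 1049 Ω
Branch 1: Z₁ = R = 1160 Ω
Branch 2 (series LC): Z₂ = j(X_L − X_C) = −j823.5 Ω
Parallel: Z = Z₁Z₂/(Z₁+Z₂), |Z| = 671.5 Ω, ∠Z = -54.63°

671.5 Ω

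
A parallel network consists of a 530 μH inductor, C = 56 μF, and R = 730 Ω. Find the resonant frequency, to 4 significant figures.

923.8 Hz

ω₀ = 1/√(LC) = 1/√(0.00053 × 5.6e-05) = 5805 rad/s
f₀ = ω₀/(2π) = 923.8 Hz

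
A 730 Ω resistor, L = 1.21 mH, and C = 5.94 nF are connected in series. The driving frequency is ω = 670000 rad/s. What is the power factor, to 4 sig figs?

X_L = ωL = 810.7 Ω
X_C = 1/(ωC) = 251.3 Ω
Net reactance X = X_L − X_C = 559.4 Ω
Z = 730.0 + j559.4 Ω
|Z| = √(730.0² + 559.4²) = 919.7 Ω
∠Z = arctan(559.4/730.0) = 37.46°
cos φ = cos(37.46°) = 0.7937

0.7937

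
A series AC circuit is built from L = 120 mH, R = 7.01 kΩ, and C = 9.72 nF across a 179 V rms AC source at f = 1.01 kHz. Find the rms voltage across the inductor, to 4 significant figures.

ω = 2πf = 6346 rad/s
X_L = ωL = 761.5 Ω
X_C = 1/(ωC) = 16210 Ω
Net reactance X = X_L − X_C = -15450 Ω
Z = 7010 − j15450 Ω
|Z| = √(7010² + 15450²) = 16970 Ω
I = V/|Z| = 10.55 mA
V_L = I·|Z_L| = 0.01055 × 761.5 = 8.034 V

8.034 V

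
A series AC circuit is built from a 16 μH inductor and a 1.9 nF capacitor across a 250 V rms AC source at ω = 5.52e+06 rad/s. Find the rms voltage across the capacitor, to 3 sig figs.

X_L = ωL = 88.3 Ω
X_C = 1/(ωC) = 95.3 Ω
Net reactance X = X_L − X_C = -7.03 Ω
Z = − j7.03 Ω
|Z| = √(0² + 7.03²) = 7.03 Ω
I = V/|Z| = 35.6 A
V_C = I·|Z_C| = 35.6 × 95.3 = 3390 V

3390 V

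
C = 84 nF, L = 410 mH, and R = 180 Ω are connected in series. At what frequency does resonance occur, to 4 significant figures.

ω₀ = 1/√(LC) = 1/√(0.41 × 8.4e-08) = 5389 rad/s
f₀ = ω₀/(2π) = 857.6 Hz

857.6 Hz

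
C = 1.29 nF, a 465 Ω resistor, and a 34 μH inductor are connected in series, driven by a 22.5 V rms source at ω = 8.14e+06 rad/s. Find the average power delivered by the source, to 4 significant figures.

944.7 mW

X_L = ωL = 276.8 Ω
X_C = 1/(ωC) = 95.23 Ω
Net reactance X = X_L − X_C = 181.5 Ω
Z = 465.0 + j181.5 Ω
|Z| = √(465.0² + 181.5²) = 499.2 Ω
∠Z = arctan(181.5/465.0) = 21.32°
I = V/|Z| = 45.07 mA
P = VI cos φ = 22.5 × 0.04507 × cos(21.32°) = 944.7 mW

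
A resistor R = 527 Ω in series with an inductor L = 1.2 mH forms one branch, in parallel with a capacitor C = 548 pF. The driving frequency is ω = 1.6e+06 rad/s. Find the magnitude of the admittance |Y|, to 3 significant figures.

414 μS

X_L = ωL = 1920 Ω
X_C = 1/(ωC) = 1140 Ω
Branch 1 (R+jX_L): Z₁ = 527 + j1920 Ω, |Z₁| = 1990 Ω
Branch 2 (−jX_C): Z₂ = −j1140 Ω
Parallel: Z = Z₁Z₂/(Z₁+Z₂), |Z| = 2410 Ω, ∠Z = -71.3°
|Y| = 1/|Z| = 414 μS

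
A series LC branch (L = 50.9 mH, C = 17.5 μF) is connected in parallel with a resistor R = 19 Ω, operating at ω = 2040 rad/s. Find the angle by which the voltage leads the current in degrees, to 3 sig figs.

X_L = ωL = 104 Ω
X_C = 1/(ωC) = 28.0 Ω
Branch 1: Z₁ = R = 19.0 Ω
Branch 2 (series LC): Z₂ = j(X_L − X_C) = j75.8 Ω
Parallel: Z = Z₁Z₂/(Z₁+Z₂), |Z| = 18.4 Ω, ∠Z = 14.1°

14.1°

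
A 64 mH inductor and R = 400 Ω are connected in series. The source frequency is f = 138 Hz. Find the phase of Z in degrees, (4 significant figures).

ω = 2πf = 867.1 rad/s
X_L = ωL = 55.49 Ω
Z = 400.0 + j55.49 Ω
|Z| = √(400.0² + 55.49²) = 403.8 Ω
∠Z = arctan(55.49/400.0) = 7.898°

7.898°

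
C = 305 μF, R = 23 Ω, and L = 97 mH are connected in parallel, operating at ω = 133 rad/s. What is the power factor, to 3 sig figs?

X_L = ωL = 12.9 Ω
X_C = 1/(ωC) = 24.7 Ω
Parallel: admittances add. Y = 1/R + 1/(jωL) + jωC
Y = (0.0435 − j0.0369) S
|Y| = 0.0571 S → |Z| = 1/|Y| = 17.5 Ω, ∠Z = −∠Y = 40.4°
cos φ = cos(40.4°) = 0.762

0.762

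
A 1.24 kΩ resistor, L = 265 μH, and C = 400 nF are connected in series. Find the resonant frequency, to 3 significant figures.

15.5 kHz

ω₀ = 1/√(LC) = 1/√(0.000265 × 4e-07) = 97130 rad/s
f₀ = ω₀/(2π) = 15.5 kHz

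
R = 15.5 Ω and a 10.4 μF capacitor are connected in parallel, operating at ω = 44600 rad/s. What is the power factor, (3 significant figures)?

X_C = 1/(ωC) = 2.16 Ω
Parallel: admittances add. Y = 1/R + jωC
Y = (0.0645 + j0.464) S
|Y| = 0.468 S → |Z| = 1/|Y| = 2.14 Ω, ∠Z = −∠Y = -82.1°
cos φ = cos(-82.1°) = 0.138

0.138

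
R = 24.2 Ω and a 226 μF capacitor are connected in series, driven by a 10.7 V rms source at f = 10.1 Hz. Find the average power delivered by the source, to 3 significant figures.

ω = 2πf = 63.46 rad/s
X_C = 1/(ωC) = 69.7 Ω
Z = 24.2 − j69.7 Ω
|Z| = √(24.2² + 69.7²) = 73.8 Ω
∠Z = arctan(-69.7/24.2) = -70.9°
I = V/|Z| = 145 mA
P = VI cos φ = 10.7 × 0.145 × cos(-70.9°) = 509 mW

509 mW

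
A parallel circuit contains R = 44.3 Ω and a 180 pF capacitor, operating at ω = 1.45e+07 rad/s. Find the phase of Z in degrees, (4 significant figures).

X_C = 1/(ωC) = 383.1 Ω
Parallel: admittances add. Y = 1/R + jωC
Y = (0.02257 + j0.002610) S
|Y| = 0.02272 S → |Z| = 1/|Y| = 44.01 Ω, ∠Z = −∠Y = -6.595°

-6.595°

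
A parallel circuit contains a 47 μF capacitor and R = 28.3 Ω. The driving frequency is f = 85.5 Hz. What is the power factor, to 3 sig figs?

ω = 2πf = 537.2 rad/s
X_C = 1/(ωC) = 39.6 Ω
Parallel: admittances add. Y = 1/R + jωC
Y = (0.0353 + j0.0252) S
|Y| = 0.0434 S → |Z| = 1/|Y| = 23.0 Ω, ∠Z = −∠Y = -35.5°
cos φ = cos(-35.5°) = 0.814

0.814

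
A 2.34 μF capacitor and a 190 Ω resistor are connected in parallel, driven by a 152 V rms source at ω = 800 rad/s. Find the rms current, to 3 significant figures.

X_C = 1/(ωC) = 534 Ω
Parallel: admittances add. Y = 1/R + jωC
Y = (0.00526 + j0.00187) S
|Y| = 0.00559 S → |Z| = 1/|Y| = 179 Ω, ∠Z = −∠Y = -19.6°
I = V/|Z| = 152/179 = 849 mA

849 mA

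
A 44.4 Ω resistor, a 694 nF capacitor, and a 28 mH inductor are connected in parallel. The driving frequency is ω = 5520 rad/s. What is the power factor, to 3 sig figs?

0.993

X_L = ωL = 155 Ω
X_C = 1/(ωC) = 261 Ω
Parallel: admittances add. Y = 1/R + 1/(jωL) + jωC
Y = (0.0225 − j0.00264) S
|Y| = 0.0227 S → |Z| = 1/|Y| = 44.1 Ω, ∠Z = −∠Y = 6.68°
cos φ = cos(6.68°) = 0.993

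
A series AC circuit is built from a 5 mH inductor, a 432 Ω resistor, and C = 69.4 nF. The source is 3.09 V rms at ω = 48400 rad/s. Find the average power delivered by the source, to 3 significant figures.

X_L = ωL = 242 Ω
X_C = 1/(ωC) = 298 Ω
Net reactance X = X_L − X_C = -55.7 Ω
Z = 432 − j55.7 Ω
|Z| = √(432² + 55.7²) = 436 Ω
∠Z = arctan(-55.7/432) = -7.35°
I = V/|Z| = 7.09 mA
P = VI cos φ = 3.09 × 0.00709 × cos(-7.35°) = 21.7 mW

21.7 mW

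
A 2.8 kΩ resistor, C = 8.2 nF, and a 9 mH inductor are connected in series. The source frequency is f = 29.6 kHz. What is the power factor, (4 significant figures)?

0.9398

ω = 2πf = 186000 rad/s
X_L = ωL = 1674 Ω
X_C = 1/(ωC) = 655.7 Ω
Net reactance X = X_L − X_C = 1018 Ω
Z = 2800 + j1018 Ω
|Z| = √(2800² + 1018²) = 2979 Ω
∠Z = arctan(1018/2800) = 19.98°
cos φ = cos(19.98°) = 0.9398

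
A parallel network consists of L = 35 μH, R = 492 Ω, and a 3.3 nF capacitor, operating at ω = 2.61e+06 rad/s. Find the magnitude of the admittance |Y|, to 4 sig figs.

X_L = ωL = 91.35 Ω
X_C = 1/(ωC) = 116.1 Ω
Parallel: admittances add. Y = 1/R + 1/(jωL) + jωC
Y = (0.002033 − j0.002334) S
|Y| = 0.003095 S → |Z| = 1/|Y| = 323.1 Ω, ∠Z = −∠Y = 48.95°

3.095 mS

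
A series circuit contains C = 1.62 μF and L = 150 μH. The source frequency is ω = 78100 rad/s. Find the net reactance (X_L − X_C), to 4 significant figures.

3.811 Ω

X_L = ωL = 11.71 Ω
X_C = 1/(ωC) = 7.904 Ω
X = 11.71 − 7.904 = 3.811 Ω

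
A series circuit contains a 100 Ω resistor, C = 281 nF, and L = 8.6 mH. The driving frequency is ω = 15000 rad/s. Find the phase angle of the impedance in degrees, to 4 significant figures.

-47.27°

X_L = ωL = 129.0 Ω
X_C = 1/(ωC) = 237.2 Ω
Net reactance X = X_L − X_C = -108.2 Ω
Z = 100.0 − j108.2 Ω
|Z| = √(100.0² + 108.2²) = 147.4 Ω
∠Z = arctan(-108.2/100.0) = -47.27°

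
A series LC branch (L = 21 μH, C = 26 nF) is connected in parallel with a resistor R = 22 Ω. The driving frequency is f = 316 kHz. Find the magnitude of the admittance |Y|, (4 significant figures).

63.82 mS

ω = 2πf = 1.985e+06 rad/s
X_L = ωL = 41.70 Ω
X_C = 1/(ωC) = 19.37 Ω
Branch 1: Z₁ = R = 22.00 Ω
Branch 2 (series LC): Z₂ = j(X_L − X_C) = j22.32 Ω
Parallel: Z = Z₁Z₂/(Z₁+Z₂), |Z| = 15.67 Ω, ∠Z = 44.58°
|Y| = 1/|Z| = 63.82 mS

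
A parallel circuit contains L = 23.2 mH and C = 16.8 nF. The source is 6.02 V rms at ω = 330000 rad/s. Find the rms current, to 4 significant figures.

32.59 mA

X_L = ωL = 7656 Ω
X_C = 1/(ωC) = 180.4 Ω
Parallel: admittances add. Y = 1/(jωL) + jωC
Y = (0 + j0.005413) S
|Y| = 0.005413 S → |Z| = 1/|Y| = 184.7 Ω, ∠Z = −∠Y = -90.00°
I = V/|Z| = 6.02/184.7 = 32.59 mA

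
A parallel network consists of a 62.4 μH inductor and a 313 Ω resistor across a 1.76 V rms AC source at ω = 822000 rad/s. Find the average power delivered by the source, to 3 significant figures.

9.90 mW

X_L = ωL = 51.3 Ω
Parallel: admittances add. Y = 1/R + 1/(jωL)
Y = (0.00319 − j0.0195) S
|Y| = 0.0198 S → |Z| = 1/|Y| = 50.6 Ω, ∠Z = −∠Y = 80.7°
I = V/|Z| = 34.8 mA
P = VI cos φ = 1.76 × 0.0348 × cos(80.7°) = 9.90 mW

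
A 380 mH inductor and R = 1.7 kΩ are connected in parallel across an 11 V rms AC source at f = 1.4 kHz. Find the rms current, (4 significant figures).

ω = 2πf = 8796 rad/s
X_L = ωL = 3343 Ω
Parallel: admittances add. Y = 1/R + 1/(jωL)
Y = (0.0005882 − j0.0002992) S
|Y| = 0.0006599 S → |Z| = 1/|Y| = 1515 Ω, ∠Z = −∠Y = 26.96°
I = V/|Z| = 11/1515 = 7.259 mA

7.259 mA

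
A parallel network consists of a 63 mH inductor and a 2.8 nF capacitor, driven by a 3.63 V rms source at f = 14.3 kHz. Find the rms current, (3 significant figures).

ω = 2πf = 89850 rad/s
X_L = ωL = 5660 Ω
X_C = 1/(ωC) = 3970 Ω
Parallel: admittances add. Y = 1/(jωL) + jωC
Y = (0 + j7.49e-05) S
|Y| = 7.49e-05 S → |Z| = 1/|Y| = 13300 Ω, ∠Z = −∠Y = -90.0°
I = V/|Z| = 3.63/13300 = 272 μA

272 μA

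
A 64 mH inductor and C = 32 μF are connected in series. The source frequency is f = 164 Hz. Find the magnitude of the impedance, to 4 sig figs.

35.62 Ω

ω = 2πf = 1030 rad/s
X_L = ωL = 65.95 Ω
X_C = 1/(ωC) = 30.33 Ω
Net reactance X = X_L − X_C = 35.62 Ω
Z = j35.62 Ω
|Z| = √(0² + 35.62²) = 35.62 Ω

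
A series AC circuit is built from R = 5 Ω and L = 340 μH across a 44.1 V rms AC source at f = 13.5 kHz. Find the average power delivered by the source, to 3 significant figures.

11.4 W

ω = 2πf = 84820 rad/s
X_L = ωL = 28.8 Ω
Z = 5.00 + j28.8 Ω
|Z| = √(5.00² + 28.8²) = 29.3 Ω
∠Z = arctan(28.8/5.00) = 80.2°
I = V/|Z| = 1.51 A
P = VI cos φ = 44.1 × 1.51 × cos(80.2°) = 11.4 W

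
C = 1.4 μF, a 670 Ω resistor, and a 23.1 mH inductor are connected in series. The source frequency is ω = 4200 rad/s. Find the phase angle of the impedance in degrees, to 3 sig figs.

X_L = ωL = 97.0 Ω
X_C = 1/(ωC) = 170 Ω
Net reactance X = X_L − X_C = -73.0 Ω
Z = 670 − j73.0 Ω
|Z| = √(670² + 73.0²) = 674 Ω
∠Z = arctan(-73.0/670) = -6.22°

-6.22°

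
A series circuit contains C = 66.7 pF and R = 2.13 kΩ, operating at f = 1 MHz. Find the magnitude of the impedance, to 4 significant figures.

ω = 2πf = 6.283e+06 rad/s
X_C = 1/(ωC) = 2386 Ω
Z = 2130 − j2386 Ω
|Z| = √(2130² + 2386²) = 3199 Ω

3199 Ω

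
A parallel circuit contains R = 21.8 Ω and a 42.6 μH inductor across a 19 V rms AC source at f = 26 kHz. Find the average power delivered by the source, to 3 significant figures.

ω = 2πf = 163400 rad/s
X_L = ωL = 6.96 Ω
Parallel: admittances add. Y = 1/R + 1/(jωL)
Y = (0.0459 − j0.144) S
|Y| = 0.151 S → |Z| = 1/|Y| = 6.63 Ω, ∠Z = −∠Y = 72.3°
I = V/|Z| = 2.87 A
P = VI cos φ = 19 × 2.87 × cos(72.3°) = 16.6 W

16.6 W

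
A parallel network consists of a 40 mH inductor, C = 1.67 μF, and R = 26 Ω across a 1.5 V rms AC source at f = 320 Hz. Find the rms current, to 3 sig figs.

59.3 mA

ω = 2πf = 2011 rad/s
X_L = ωL = 80.4 Ω
X_C = 1/(ωC) = 298 Ω
Parallel: admittances add. Y = 1/R + 1/(jωL) + jωC
Y = (0.0385 − j0.00908) S
|Y| = 0.0395 S → |Z| = 1/|Y| = 25.3 Ω, ∠Z = −∠Y = 13.3°
I = V/|Z| = 1.5/25.3 = 59.3 mA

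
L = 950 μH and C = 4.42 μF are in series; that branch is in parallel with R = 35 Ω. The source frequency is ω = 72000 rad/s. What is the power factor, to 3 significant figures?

0.881

X_L = ωL = 68.4 Ω
X_C = 1/(ωC) = 3.14 Ω
Branch 1: Z₁ = R = 35.0 Ω
Branch 2 (series LC): Z₂ = j(X_L − X_C) = j65.3 Ω
Parallel: Z = Z₁Z₂/(Z₁+Z₂), |Z| = 30.8 Ω, ∠Z = 28.2°
cos φ = cos(28.2°) = 0.881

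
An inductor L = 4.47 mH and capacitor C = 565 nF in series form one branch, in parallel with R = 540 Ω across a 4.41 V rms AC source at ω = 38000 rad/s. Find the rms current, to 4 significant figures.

36.69 mA

X_L = ωL = 169.9 Ω
X_C = 1/(ωC) = 46.58 Ω
Branch 1: Z₁ = R = 540.0 Ω
Branch 2 (series LC): Z₂ = j(X_L − X_C) = j123.3 Ω
Parallel: Z = Z₁Z₂/(Z₁+Z₂), |Z| = 120.2 Ω, ∠Z = 77.14°
I = V/|Z| = 4.41/120.2 = 36.69 mA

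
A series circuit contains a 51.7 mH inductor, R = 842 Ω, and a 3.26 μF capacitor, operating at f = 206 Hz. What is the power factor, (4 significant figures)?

ω = 2πf = 1294 rad/s
X_L = ωL = 66.92 Ω
X_C = 1/(ωC) = 237.0 Ω
Net reactance X = X_L − X_C = -170.1 Ω
Z = 842.0 − j170.1 Ω
|Z| = √(842.0² + 170.1²) = 859.0 Ω
∠Z = arctan(-170.1/842.0) = -11.42°
cos φ = cos(-11.42°) = 0.9802

0.9802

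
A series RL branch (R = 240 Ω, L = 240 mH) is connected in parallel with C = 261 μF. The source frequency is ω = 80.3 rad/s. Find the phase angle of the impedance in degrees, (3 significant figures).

-78.7°

X_L = ωL = 19.3 Ω
X_C = 1/(ωC) = 47.7 Ω
Branch 1 (R+jX_L): Z₁ = 240 + j19.3 Ω, |Z₁| = 241 Ω
Branch 2 (−jX_C): Z₂ = −j47.7 Ω
Parallel: Z = Z₁Z₂/(Z₁+Z₂), |Z| = 47.5 Ω, ∠Z = -78.7°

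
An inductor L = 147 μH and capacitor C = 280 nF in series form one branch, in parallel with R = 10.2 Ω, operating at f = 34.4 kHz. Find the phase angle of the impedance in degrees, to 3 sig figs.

33.8°

ω = 2πf = 216100 rad/s
X_L = ωL = 31.8 Ω
X_C = 1/(ωC) = 16.5 Ω
Branch 1: Z₁ = R = 10.2 Ω
Branch 2 (series LC): Z₂ = j(X_L − X_C) = j15.2 Ω
Parallel: Z = Z₁Z₂/(Z₁+Z₂), |Z| = 8.48 Ω, ∠Z = 33.8°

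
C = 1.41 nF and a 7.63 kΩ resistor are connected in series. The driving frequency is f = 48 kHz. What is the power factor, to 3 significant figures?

ω = 2πf = 301600 rad/s
X_C = 1/(ωC) = 2350 Ω
Z = 7630 − j2350 Ω
|Z| = √(7630² + 2350²) = 7980 Ω
∠Z = arctan(-2350/7630) = -17.1°
cos φ = cos(-17.1°) = 0.956

0.956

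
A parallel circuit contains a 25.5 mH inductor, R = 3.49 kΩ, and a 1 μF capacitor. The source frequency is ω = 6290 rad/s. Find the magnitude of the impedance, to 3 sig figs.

3430 Ω

X_L = ωL = 160 Ω
X_C = 1/(ωC) = 159 Ω
Parallel: admittances add. Y = 1/R + 1/(jωL) + jωC
Y = (0.000287 + j5.54e-05) S
|Y| = 0.000292 S → |Z| = 1/|Y| = 3430 Ω, ∠Z = −∠Y = -10.9°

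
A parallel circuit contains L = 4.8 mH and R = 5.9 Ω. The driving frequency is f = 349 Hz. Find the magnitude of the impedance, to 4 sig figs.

ω = 2πf = 2193 rad/s
X_L = ωL = 10.53 Ω
Parallel: admittances add. Y = 1/R + 1/(jωL)
Y = (0.1695 − j0.09501) S
|Y| = 0.1943 S → |Z| = 1/|Y| = 5.147 Ω, ∠Z = −∠Y = 29.27°

5.147 Ω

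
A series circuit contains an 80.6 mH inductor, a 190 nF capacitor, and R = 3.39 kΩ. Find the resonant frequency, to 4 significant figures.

1.286 kHz

ω₀ = 1/√(LC) = 1/√(0.0806 × 1.9e-07) = 8081 rad/s
f₀ = ω₀/(2π) = 1.286 kHz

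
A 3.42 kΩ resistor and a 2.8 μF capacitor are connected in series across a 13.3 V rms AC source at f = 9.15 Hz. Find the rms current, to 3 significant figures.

1.88 mA

ω = 2πf = 57.49 rad/s
X_C = 1/(ωC) = 6210 Ω
Z = 3420 − j6210 Ω
|Z| = √(3420² + 6210²) = 7090 Ω
I = V/|Z| = 13.3/7090 = 1.88 mA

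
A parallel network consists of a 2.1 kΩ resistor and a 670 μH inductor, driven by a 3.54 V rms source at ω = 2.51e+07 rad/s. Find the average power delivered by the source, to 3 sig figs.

5.97 mW

X_L = ωL = 16800 Ω
Parallel: admittances add. Y = 1/R + 1/(jωL)
Y = (0.000476 − j5.95e-05) S
|Y| = 0.000480 S → |Z| = 1/|Y| = 2080 Ω, ∠Z = −∠Y = 7.12°
I = V/|Z| = 1.70 mA
P = VI cos φ = 3.54 × 0.00170 × cos(7.12°) = 5.97 mW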